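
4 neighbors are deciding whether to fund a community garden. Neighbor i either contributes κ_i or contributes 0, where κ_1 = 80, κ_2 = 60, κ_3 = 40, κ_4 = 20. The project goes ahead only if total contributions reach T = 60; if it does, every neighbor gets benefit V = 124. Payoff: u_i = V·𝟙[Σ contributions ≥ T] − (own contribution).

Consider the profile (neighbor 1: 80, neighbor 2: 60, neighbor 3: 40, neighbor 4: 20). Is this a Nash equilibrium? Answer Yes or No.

Total = 200 ≥ 60: provided.
Neighbor 1 (pledges 80, payoff 44): dropping to 0 → total 120, payoff 124. Profitable deviation.

No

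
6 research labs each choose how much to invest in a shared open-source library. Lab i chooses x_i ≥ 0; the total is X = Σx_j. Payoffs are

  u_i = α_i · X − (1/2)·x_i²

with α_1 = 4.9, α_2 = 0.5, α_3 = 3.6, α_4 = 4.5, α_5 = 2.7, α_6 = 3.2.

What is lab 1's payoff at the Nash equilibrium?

Lab i's FOC: ∂u_i/∂x_i = α_i − x_i = 0, so x_i* = α_i.
NE contributions = (4.9, 0.5, 3.6, 4.5, 2.7, 3.2); X = 19.4.
u_1 = α_1·X − ½·(x_1)² = 4.9·19.4 − ½·4.9² = 83.055.

83.055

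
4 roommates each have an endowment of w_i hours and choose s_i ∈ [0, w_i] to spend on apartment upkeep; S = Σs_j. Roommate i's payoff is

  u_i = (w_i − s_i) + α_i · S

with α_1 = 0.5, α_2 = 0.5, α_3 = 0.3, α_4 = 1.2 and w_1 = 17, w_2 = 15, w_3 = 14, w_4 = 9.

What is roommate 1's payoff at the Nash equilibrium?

∂u_i/∂s_i = α_i − 1, so roommate i contributes w_i if α_i > 1, else 0.
α_i > 1 for i ∈ {4}; NE contributions (0, 0, 0, 9), S = 9.
u_1 = (17 − 0) + 0.5·9 = 21.5.

21.5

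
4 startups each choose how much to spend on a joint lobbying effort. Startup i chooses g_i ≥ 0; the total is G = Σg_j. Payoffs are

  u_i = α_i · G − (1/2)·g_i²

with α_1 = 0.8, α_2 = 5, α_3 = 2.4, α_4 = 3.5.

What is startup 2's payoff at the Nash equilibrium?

Startup i's FOC: ∂u_i/∂g_i = α_i − g_i = 0, so g_i* = α_i.
NE contributions = (0.8, 5, 2.4, 3.5); G = 11.7.
u_2 = α_2·G − ½·(g_2)² = 5·11.7 − ½·5² = 46.

46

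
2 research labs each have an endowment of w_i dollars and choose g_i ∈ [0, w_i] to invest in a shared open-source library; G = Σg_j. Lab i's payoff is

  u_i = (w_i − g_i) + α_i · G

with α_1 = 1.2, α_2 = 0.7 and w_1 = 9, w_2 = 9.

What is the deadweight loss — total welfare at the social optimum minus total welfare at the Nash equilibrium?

8.1

∂u_i/∂g_i = α_i − 1, so lab i contributes w_i if α_i > 1, else 0.
α_i > 1 for i ∈ {1}; NE contributions (9, 0), G = 9.
W^NE = Σw_i − G^NE + (Σα_i)·G^NE = 18 + 0.9·9 = 26.1.
Planner: ∂(Σu_j)/∂g_i = Σα_j − 1 = 0.9 > 0, so everyone contributes w_i; G^SO = 18, W^SO = 18 + 0.9·18 = 34.2.
Deadweight loss = 8.1.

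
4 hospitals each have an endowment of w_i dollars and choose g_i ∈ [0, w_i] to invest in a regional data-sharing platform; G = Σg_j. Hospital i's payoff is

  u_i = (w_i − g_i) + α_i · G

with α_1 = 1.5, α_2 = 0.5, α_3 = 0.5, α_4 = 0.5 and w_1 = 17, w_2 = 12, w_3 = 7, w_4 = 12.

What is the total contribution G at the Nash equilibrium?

17

∂u_i/∂g_i = α_i − 1, so hospital i contributes w_i if α_i > 1, else 0.
α_i > 1 for i ∈ {1}; NE contributions (17, 0, 0, 0), G = 17.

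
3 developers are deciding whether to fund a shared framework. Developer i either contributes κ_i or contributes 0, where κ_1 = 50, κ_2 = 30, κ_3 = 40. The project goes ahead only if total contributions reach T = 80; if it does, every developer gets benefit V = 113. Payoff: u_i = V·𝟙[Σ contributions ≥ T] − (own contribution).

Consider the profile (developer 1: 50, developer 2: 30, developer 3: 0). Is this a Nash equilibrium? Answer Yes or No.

Total = 80 ≥ 80: provided.
Developer 1 (pledges 50, payoff 63): dropping to 0 → total 30, payoff 0. No gain.
Developer 2 (pledges 30, payoff 83): dropping to 0 → total 50, payoff 0. No gain.
Developer 3 (pledges 0, payoff 113): pledging 40 → total 120, payoff 73. No gain.

Yes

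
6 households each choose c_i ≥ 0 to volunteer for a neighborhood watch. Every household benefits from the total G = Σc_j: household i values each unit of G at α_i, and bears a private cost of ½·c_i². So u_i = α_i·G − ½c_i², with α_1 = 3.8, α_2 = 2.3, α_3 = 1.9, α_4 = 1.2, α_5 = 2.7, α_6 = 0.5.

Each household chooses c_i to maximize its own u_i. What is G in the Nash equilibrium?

Household i's FOC: ∂u_i/∂c_i = α_i − c_i = 0, so c_i* = α_i.
NE contributions = (3.8, 2.3, 1.9, 1.2, 2.7, 0.5); G = 12.4.

12.4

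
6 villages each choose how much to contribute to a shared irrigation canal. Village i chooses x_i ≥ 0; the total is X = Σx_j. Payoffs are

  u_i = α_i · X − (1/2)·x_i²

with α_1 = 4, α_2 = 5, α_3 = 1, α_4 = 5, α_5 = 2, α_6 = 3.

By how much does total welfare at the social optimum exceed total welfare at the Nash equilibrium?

Village i's FOC: ∂u_i/∂x_i = α_i − x_i = 0, so x_i* = α_i.
NE contributions = (4, 5, 1, 5, 2, 3); X = 20.
W^NE = (Σα)·X − ½Σα_i² = 20² − ½·80 = 360.
Planner sets x_i = Σα_j = 20 for every i, so X^SO = 6·20 = 120.
W^SO = (Σα)·X^SO − ½·6·(Σα)² = (6/2)·20² = 1200.
Deadweight loss = W^SO − W^NE = 840.

840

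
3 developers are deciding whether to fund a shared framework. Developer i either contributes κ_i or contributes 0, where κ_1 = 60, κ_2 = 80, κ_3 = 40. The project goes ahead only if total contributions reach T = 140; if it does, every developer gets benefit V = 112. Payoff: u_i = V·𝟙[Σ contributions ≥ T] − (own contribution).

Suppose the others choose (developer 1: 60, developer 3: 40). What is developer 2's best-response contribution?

Others' total = 100. Contributing 80 brings total to 180 ≥ 140: gain V − κ_2 = 32.
Best response: 80.

80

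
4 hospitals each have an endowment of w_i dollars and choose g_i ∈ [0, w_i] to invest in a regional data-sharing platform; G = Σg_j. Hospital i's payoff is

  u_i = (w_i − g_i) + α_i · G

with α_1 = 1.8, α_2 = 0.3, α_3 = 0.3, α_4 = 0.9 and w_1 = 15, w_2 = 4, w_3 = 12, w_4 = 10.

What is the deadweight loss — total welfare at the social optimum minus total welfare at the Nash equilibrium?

∂u_i/∂g_i = α_i − 1, so hospital i contributes w_i if α_i > 1, else 0.
α_i > 1 for i ∈ {1}; NE contributions (15, 0, 0, 0), G = 15.
W^NE = Σw_i − G^NE + (Σα_i)·G^NE = 41 + 2.3·15 = 75.5.
Planner: ∂(Σu_j)/∂g_i = Σα_j − 1 = 2.3 > 0, so everyone contributes w_i; G^SO = 41, W^SO = 41 + 2.3·41 = 135.3.
Deadweight loss = 59.8.

59.8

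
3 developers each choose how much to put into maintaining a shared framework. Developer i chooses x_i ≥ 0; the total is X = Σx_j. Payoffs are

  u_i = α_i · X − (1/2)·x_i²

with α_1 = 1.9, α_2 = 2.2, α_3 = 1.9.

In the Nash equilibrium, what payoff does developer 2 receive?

10.78

Developer i's FOC: ∂u_i/∂x_i = α_i − x_i = 0, so x_i* = α_i.
NE contributions = (1.9, 2.2, 1.9); X = 6.
u_2 = α_2·X − ½·(x_2)² = 2.2·6 − ½·2.2² = 10.78.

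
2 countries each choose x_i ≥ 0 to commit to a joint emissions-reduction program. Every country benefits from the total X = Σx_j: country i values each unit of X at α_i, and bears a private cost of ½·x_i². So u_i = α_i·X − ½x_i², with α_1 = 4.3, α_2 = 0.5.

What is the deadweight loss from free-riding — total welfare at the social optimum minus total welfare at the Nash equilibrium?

Country i's FOC: ∂u_i/∂x_i = α_i − x_i = 0, so x_i* = α_i.
NE contributions = (4.3, 0.5); X = 4.8.
W^NE = (Σα)·X − ½Σα_i² = 4.8² − ½·18.74 = 13.67.
Planner sets x_i = Σα_j = 4.8 for every i, so X^SO = 2·4.8 = 9.6.
W^SO = (Σα)·X^SO − ½·2·(Σα)² = (2/2)·4.8² = 23.04.
Deadweight loss = W^SO − W^NE = 9.37.

9.37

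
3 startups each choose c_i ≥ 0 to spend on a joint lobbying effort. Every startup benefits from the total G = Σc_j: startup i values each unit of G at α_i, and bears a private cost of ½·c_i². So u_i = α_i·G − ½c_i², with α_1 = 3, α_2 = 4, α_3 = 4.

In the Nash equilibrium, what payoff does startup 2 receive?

36

Startup i's FOC: ∂u_i/∂c_i = α_i − c_i = 0, so c_i* = α_i.
NE contributions = (3, 4, 4); G = 11.
u_2 = α_2·G − ½·(c_2)² = 4·11 − ½·4² = 36.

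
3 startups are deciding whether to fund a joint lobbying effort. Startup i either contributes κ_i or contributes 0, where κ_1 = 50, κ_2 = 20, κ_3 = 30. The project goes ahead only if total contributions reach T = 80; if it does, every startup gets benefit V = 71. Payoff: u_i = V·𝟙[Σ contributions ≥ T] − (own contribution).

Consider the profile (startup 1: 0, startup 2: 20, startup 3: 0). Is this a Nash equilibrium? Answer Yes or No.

Total = 20 < 80: not provided.
Startup 1 (pledges 0, payoff 0): pledging 50 → total 70, payoff -50. No gain.
Startup 2 (pledges 20, payoff -20): dropping to 0 → total 0, payoff 0. Profitable deviation.

No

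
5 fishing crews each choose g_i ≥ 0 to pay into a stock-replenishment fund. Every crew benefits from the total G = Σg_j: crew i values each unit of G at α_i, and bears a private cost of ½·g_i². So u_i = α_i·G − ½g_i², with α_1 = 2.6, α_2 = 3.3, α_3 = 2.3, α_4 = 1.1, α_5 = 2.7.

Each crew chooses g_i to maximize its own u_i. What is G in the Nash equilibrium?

Crew i's FOC: ∂u_i/∂g_i = α_i − g_i = 0, so g_i* = α_i.
NE contributions = (2.6, 3.3, 2.3, 1.1, 2.7); G = 12.

12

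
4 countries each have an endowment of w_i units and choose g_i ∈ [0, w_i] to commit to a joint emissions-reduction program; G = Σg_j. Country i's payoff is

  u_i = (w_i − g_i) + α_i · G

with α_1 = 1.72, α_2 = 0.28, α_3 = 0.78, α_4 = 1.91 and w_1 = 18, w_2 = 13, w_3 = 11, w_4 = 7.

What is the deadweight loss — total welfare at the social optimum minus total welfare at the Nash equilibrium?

88.56

∂u_i/∂g_i = α_i − 1, so country i contributes w_i if α_i > 1, else 0.
α_i > 1 for i ∈ {1, 4}; NE contributions (18, 0, 0, 7), G = 25.
W^NE = Σw_i − G^NE + (Σα_i)·G^NE = 49 + 3.69·25 = 141.25.
Planner: ∂(Σu_j)/∂g_i = Σα_j − 1 = 3.69 > 0, so everyone contributes w_i; G^SO = 49, W^SO = 49 + 3.69·49 = 229.81.
Deadweight loss = 88.56.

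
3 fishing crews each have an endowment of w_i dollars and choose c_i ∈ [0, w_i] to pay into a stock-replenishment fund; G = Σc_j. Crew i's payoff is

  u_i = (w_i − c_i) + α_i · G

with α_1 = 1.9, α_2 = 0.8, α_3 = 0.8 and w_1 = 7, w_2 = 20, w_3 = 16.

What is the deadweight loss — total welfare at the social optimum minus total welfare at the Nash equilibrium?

90

∂u_i/∂c_i = α_i − 1, so crew i contributes w_i if α_i > 1, else 0.
α_i > 1 for i ∈ {1}; NE contributions (7, 0, 0), G = 7.
W^NE = Σw_i − G^NE + (Σα_i)·G^NE = 43 + 2.5·7 = 60.5.
Planner: ∂(Σu_j)/∂c_i = Σα_j − 1 = 2.5 > 0, so everyone contributes w_i; G^SO = 43, W^SO = 43 + 2.5·43 = 150.5.
Deadweight loss = 90.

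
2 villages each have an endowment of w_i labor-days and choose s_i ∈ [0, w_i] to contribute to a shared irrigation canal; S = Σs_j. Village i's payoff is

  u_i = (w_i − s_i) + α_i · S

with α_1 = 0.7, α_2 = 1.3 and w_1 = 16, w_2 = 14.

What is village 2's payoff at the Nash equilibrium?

∂u_i/∂s_i = α_i − 1, so village i contributes w_i if α_i > 1, else 0.
α_i > 1 for i ∈ {2}; NE contributions (0, 14), S = 14.
u_2 = (14 − 14) + 1.3·14 = 18.2.

18.2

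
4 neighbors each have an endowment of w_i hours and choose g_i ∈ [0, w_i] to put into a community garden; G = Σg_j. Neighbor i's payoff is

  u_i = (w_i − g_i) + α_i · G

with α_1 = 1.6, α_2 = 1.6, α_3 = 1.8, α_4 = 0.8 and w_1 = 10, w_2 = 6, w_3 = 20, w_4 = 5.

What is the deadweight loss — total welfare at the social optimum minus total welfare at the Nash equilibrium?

24

∂u_i/∂g_i = α_i − 1, so neighbor i contributes w_i if α_i > 1, else 0.
α_i > 1 for i ∈ {1, 2, 3}; NE contributions (10, 6, 20, 0), G = 36.
W^NE = Σw_i − G^NE + (Σα_i)·G^NE = 41 + 4.8·36 = 213.8.
Planner: ∂(Σu_j)/∂g_i = Σα_j − 1 = 4.8 > 0, so everyone contributes w_i; G^SO = 41, W^SO = 41 + 4.8·41 = 237.8.
Deadweight loss = 24.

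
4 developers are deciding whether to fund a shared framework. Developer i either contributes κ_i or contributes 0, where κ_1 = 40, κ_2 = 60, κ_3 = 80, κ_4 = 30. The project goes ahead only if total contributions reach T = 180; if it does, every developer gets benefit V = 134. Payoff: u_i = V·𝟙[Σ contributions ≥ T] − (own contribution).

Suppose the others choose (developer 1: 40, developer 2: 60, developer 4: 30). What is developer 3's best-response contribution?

Others' total = 130. Contributing 80 brings total to 210 ≥ 180: gain V − κ_3 = 54.
Best response: 80.

80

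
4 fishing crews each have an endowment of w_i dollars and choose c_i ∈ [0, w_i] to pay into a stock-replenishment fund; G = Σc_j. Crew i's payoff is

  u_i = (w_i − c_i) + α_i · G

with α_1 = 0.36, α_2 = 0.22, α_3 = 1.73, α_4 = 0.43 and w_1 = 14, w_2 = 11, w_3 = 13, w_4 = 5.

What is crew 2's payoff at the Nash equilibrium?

∂u_i/∂c_i = α_i − 1, so crew i contributes w_i if α_i > 1, else 0.
α_i > 1 for i ∈ {3}; NE contributions (0, 0, 13, 0), G = 13.
u_2 = (11 − 0) + 0.22·13 = 13.86.

13.86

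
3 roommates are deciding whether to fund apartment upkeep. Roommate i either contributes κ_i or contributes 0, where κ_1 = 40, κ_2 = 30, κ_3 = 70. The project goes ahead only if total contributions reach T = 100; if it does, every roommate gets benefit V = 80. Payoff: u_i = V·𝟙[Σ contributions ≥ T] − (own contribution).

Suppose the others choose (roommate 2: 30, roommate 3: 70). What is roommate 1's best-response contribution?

Others' total = 100 ≥ 100; contributing adds cost 40 for no extra benefit.
Best response: 0.

0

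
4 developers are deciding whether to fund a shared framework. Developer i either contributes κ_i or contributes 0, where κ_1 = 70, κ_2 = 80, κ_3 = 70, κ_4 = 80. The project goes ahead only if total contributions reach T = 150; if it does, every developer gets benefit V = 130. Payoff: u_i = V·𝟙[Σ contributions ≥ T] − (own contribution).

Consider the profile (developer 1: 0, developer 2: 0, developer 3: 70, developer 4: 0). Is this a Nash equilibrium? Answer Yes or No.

No

Total = 70 < 150: not provided.
Developer 1 (pledges 0, payoff 0): pledging 70 → total 140, payoff -70. No gain.
Developer 2 (pledges 0, payoff 0): pledging 80 → total 150, payoff 50. Profitable deviation.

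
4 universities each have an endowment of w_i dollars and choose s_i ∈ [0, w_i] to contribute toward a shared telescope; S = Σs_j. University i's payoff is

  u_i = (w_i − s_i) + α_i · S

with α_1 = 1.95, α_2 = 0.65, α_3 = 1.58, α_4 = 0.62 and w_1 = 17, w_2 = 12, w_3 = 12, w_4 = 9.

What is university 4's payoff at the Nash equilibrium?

26.98

∂u_i/∂s_i = α_i − 1, so university i contributes w_i if α_i > 1, else 0.
α_i > 1 for i ∈ {1, 3}; NE contributions (17, 0, 12, 0), S = 29.
u_4 = (9 − 0) + 0.62·29 = 26.98.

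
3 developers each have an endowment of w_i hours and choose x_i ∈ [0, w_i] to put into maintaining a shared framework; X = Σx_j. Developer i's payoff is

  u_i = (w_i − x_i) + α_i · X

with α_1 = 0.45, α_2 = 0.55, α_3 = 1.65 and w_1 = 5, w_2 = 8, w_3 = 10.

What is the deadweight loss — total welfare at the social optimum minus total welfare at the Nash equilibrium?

21.45

∂u_i/∂x_i = α_i − 1, so developer i contributes w_i if α_i > 1, else 0.
α_i > 1 for i ∈ {3}; NE contributions (0, 0, 10), X = 10.
W^NE = Σw_i − X^NE + (Σα_i)·X^NE = 23 + 1.65·10 = 39.5.
Planner: ∂(Σu_j)/∂x_i = Σα_j − 1 = 1.65 > 0, so everyone contributes w_i; X^SO = 23, W^SO = 23 + 1.65·23 = 60.95.
Deadweight loss = 21.45.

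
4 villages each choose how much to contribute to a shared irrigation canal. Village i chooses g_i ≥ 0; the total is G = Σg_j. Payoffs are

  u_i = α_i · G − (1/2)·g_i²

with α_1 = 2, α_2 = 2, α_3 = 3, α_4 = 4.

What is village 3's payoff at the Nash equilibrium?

28.5

Village i's FOC: ∂u_i/∂g_i = α_i − g_i = 0, so g_i* = α_i.
NE contributions = (2, 2, 3, 4); G = 11.
u_3 = α_3·G − ½·(g_3)² = 3·11 − ½·3² = 28.5.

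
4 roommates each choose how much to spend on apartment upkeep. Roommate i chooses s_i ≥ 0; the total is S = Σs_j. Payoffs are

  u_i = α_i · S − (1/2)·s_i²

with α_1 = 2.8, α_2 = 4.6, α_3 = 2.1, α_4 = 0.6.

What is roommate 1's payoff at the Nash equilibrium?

Roommate i's FOC: ∂u_i/∂s_i = α_i − s_i = 0, so s_i* = α_i.
NE contributions = (2.8, 4.6, 2.1, 0.6); S = 10.1.
u_1 = α_1·S − ½·(s_1)² = 2.8·10.1 − ½·2.8² = 24.36.

24.36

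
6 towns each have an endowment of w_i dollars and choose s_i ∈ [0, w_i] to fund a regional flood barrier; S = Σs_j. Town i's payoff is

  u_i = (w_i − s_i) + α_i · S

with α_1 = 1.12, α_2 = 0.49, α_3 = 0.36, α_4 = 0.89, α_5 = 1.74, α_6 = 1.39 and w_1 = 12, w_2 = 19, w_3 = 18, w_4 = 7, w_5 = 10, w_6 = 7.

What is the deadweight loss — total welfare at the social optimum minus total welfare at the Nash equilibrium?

∂u_i/∂s_i = α_i − 1, so town i contributes w_i if α_i > 1, else 0.
α_i > 1 for i ∈ {1, 5, 6}; NE contributions (12, 0, 0, 0, 10, 7), S = 29.
W^NE = Σw_i − S^NE + (Σα_i)·S^NE = 73 + 4.99·29 = 217.71.
Planner: ∂(Σu_j)/∂s_i = Σα_j − 1 = 4.99 > 0, so everyone contributes w_i; S^SO = 73, W^SO = 73 + 4.99·73 = 437.27.
Deadweight loss = 219.56.

219.56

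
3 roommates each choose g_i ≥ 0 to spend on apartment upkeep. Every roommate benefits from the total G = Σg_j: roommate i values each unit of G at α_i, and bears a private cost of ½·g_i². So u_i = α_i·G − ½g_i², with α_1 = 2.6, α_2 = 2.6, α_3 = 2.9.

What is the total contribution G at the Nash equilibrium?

Roommate i's FOC: ∂u_i/∂g_i = α_i − g_i = 0, so g_i* = α_i.
NE contributions = (2.6, 2.6, 2.9); G = 8.1.

8.1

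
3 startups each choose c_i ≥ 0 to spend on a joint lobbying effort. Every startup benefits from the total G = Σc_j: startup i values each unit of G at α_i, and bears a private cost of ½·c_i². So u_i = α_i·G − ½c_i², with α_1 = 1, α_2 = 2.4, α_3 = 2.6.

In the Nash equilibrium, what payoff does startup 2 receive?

11.52

Startup i's FOC: ∂u_i/∂c_i = α_i − c_i = 0, so c_i* = α_i.
NE contributions = (1, 2.4, 2.6); G = 6.
u_2 = α_2·G − ½·(c_2)² = 2.4·6 − ½·2.4² = 11.52.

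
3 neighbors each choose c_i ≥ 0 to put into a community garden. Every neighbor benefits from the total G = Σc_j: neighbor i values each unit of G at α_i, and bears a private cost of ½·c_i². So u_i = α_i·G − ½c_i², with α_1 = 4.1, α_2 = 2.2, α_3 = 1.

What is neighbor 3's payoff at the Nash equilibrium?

6.8

Neighbor i's FOC: ∂u_i/∂c_i = α_i − c_i = 0, so c_i* = α_i.
NE contributions = (4.1, 2.2, 1); G = 7.3.
u_3 = α_3·G − ½·(c_3)² = 1·7.3 − ½·1² = 6.8.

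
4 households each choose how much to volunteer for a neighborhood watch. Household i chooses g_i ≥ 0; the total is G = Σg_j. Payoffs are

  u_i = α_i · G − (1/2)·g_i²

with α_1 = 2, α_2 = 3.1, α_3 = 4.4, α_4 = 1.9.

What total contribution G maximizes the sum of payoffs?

45.6

Planner FOC: ∂(Σu_j)/∂g_i = (Σα_j) − g_i = 0, so g_i^SO = Σα_j = 11.4 for every i; G^SO = 45.6.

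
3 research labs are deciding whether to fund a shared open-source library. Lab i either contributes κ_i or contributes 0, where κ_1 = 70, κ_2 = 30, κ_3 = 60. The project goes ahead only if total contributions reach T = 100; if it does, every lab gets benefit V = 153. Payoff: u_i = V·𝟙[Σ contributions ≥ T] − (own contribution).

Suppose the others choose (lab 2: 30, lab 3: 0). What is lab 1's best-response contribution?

70

Others' total = 30. Contributing 70 brings total to 100 ≥ 100: gain V − κ_1 = 83.
Best response: 70.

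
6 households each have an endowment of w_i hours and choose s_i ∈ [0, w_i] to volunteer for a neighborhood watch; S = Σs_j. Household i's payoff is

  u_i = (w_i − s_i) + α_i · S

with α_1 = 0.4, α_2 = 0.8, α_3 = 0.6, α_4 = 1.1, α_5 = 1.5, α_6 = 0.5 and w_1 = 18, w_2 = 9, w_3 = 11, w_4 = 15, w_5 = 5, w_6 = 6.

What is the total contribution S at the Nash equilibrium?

∂u_i/∂s_i = α_i − 1, so household i contributes w_i if α_i > 1, else 0.
α_i > 1 for i ∈ {4, 5}; NE contributions (0, 0, 0, 15, 5, 0), S = 20.

20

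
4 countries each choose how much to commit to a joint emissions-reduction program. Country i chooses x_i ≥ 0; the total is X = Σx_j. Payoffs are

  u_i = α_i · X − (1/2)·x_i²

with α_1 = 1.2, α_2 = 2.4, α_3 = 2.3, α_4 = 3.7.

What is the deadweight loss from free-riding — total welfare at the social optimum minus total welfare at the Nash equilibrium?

Country i's FOC: ∂u_i/∂x_i = α_i − x_i = 0, so x_i* = α_i.
NE contributions = (1.2, 2.4, 2.3, 3.7); X = 9.6.
W^NE = (Σα)·X − ½Σα_i² = 9.6² − ½·26.18 = 79.07.
Planner sets x_i = Σα_j = 9.6 for every i, so X^SO = 4·9.6 = 38.4.
W^SO = (Σα)·X^SO − ½·4·(Σα)² = (4/2)·9.6² = 184.32.
Deadweight loss = W^SO − W^NE = 105.25.

105.25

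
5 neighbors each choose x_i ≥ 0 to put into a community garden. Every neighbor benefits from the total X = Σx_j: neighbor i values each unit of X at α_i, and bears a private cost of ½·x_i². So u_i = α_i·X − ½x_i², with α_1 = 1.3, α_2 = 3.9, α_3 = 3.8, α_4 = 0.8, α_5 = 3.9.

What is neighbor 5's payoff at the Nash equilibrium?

45.825

Neighbor i's FOC: ∂u_i/∂x_i = α_i − x_i = 0, so x_i* = α_i.
NE contributions = (1.3, 3.9, 3.8, 0.8, 3.9); X = 13.7.
u_5 = α_5·X − ½·(x_5)² = 3.9·13.7 − ½·3.9² = 45.825.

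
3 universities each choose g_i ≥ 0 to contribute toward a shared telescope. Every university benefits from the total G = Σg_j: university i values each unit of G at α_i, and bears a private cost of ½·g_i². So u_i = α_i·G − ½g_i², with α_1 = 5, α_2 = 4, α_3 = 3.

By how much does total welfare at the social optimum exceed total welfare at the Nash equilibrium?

97

University i's FOC: ∂u_i/∂g_i = α_i − g_i = 0, so g_i* = α_i.
NE contributions = (5, 4, 3); G = 12.
W^NE = (Σα)·G − ½Σα_i² = 12² − ½·50 = 119.
Planner sets g_i = Σα_j = 12 for every i, so G^SO = 3·12 = 36.
W^SO = (Σα)·G^SO − ½·3·(Σα)² = (3/2)·12² = 216.
Deadweight loss = W^SO − W^NE = 97.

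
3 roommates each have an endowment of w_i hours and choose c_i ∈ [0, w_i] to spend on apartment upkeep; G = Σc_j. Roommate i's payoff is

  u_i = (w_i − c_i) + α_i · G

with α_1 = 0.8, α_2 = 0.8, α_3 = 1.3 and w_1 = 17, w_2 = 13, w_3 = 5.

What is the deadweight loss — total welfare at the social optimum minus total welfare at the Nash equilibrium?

∂u_i/∂c_i = α_i − 1, so roommate i contributes w_i if α_i > 1, else 0.
α_i > 1 for i ∈ {3}; NE contributions (0, 0, 5), G = 5.
W^NE = Σw_i − G^NE + (Σα_i)·G^NE = 35 + 1.9·5 = 44.5.
Planner: ∂(Σu_j)/∂c_i = Σα_j − 1 = 1.9 > 0, so everyone contributes w_i; G^SO = 35, W^SO = 35 + 1.9·35 = 101.5.
Deadweight loss = 57.

57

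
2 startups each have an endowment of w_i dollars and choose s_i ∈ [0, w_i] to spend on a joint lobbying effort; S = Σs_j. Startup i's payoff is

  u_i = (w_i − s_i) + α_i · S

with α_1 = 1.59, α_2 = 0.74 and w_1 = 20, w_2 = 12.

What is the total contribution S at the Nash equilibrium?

20

∂u_i/∂s_i = α_i − 1, so startup i contributes w_i if α_i > 1, else 0.
α_i > 1 for i ∈ {1}; NE contributions (20, 0), S = 20.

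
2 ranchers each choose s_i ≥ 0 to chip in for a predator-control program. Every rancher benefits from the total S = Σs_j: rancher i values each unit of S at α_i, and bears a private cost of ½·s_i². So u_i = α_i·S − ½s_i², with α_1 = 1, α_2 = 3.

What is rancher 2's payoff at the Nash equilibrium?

Rancher i's FOC: ∂u_i/∂s_i = α_i − s_i = 0, so s_i* = α_i.
NE contributions = (1, 3); S = 4.
u_2 = α_2·S − ½·(s_2)² = 3·4 − ½·3² = 7.5.

7.5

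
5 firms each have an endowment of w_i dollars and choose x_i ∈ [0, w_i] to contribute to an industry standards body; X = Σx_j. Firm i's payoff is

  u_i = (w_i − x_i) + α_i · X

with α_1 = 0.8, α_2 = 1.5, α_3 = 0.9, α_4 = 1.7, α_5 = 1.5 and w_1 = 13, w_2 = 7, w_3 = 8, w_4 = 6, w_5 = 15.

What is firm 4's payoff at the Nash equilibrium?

47.6

∂u_i/∂x_i = α_i − 1, so firm i contributes w_i if α_i > 1, else 0.
α_i > 1 for i ∈ {2, 4, 5}; NE contributions (0, 7, 0, 6, 15), X = 28.
u_4 = (6 − 6) + 1.7·28 = 47.6.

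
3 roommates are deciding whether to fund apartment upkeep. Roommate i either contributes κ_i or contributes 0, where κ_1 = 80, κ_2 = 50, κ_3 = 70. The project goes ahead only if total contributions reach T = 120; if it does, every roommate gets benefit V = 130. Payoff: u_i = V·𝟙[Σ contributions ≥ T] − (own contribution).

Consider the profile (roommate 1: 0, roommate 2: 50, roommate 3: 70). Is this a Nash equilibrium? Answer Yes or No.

Total = 120 ≥ 120: provided.
Roommate 1 (pledges 0, payoff 130): pledging 80 → total 200, payoff 50. No gain.
Roommate 2 (pledges 50, payoff 80): dropping to 0 → total 70, payoff 0. No gain.
Roommate 3 (pledges 70, payoff 60): dropping to 0 → total 50, payoff 0. No gain.

Yes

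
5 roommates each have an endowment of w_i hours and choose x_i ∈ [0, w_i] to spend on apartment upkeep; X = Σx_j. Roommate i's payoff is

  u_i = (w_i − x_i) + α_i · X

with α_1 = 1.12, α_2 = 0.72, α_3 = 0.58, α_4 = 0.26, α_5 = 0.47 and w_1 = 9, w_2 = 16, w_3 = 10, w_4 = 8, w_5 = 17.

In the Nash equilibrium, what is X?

9

∂u_i/∂x_i = α_i − 1, so roommate i contributes w_i if α_i > 1, else 0.
α_i > 1 for i ∈ {1}; NE contributions (9, 0, 0, 0, 0), X = 9.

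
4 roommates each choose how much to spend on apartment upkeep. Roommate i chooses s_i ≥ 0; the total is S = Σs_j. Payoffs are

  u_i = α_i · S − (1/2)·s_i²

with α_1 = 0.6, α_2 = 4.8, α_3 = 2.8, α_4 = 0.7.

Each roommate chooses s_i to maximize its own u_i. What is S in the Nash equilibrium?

8.9

Roommate i's FOC: ∂u_i/∂s_i = α_i − s_i = 0, so s_i* = α_i.
NE contributions = (0.6, 4.8, 2.8, 0.7); S = 8.9.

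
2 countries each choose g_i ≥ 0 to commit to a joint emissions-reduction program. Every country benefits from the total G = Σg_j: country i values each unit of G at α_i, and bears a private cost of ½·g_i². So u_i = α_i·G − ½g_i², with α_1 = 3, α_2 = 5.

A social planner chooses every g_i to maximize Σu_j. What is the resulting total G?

16

Planner FOC: ∂(Σu_j)/∂g_i = (Σα_j) − g_i = 0, so g_i^SO = Σα_j = 8 for every i; G^SO = 16.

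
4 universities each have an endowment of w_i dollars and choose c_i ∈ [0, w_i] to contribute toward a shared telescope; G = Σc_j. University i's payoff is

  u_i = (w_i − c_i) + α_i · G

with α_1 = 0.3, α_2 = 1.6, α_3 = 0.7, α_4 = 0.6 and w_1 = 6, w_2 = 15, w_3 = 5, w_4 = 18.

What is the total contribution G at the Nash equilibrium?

15

∂u_i/∂c_i = α_i − 1, so university i contributes w_i if α_i > 1, else 0.
α_i > 1 for i ∈ {2}; NE contributions (0, 15, 0, 0), G = 15.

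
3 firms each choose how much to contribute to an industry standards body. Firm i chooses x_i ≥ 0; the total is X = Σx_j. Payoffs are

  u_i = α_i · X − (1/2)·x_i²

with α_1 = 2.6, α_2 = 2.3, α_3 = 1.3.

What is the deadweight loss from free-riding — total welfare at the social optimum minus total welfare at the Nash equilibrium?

26.09

Firm i's FOC: ∂u_i/∂x_i = α_i − x_i = 0, so x_i* = α_i.
NE contributions = (2.6, 2.3, 1.3); X = 6.2.
W^NE = (Σα)·X − ½Σα_i² = 6.2² − ½·13.74 = 31.57.
Planner sets x_i = Σα_j = 6.2 for every i, so X^SO = 3·6.2 = 18.6.
W^SO = (Σα)·X^SO − ½·3·(Σα)² = (3/2)·6.2² = 57.66.
Deadweight loss = W^SO − W^NE = 26.09.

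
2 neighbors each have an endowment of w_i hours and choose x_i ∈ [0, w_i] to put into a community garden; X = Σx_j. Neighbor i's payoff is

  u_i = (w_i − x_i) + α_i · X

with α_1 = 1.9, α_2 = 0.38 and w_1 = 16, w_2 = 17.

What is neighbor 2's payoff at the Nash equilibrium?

∂u_i/∂x_i = α_i − 1, so neighbor i contributes w_i if α_i > 1, else 0.
α_i > 1 for i ∈ {1}; NE contributions (16, 0), X = 16.
u_2 = (17 − 0) + 0.38·16 = 23.08.

23.08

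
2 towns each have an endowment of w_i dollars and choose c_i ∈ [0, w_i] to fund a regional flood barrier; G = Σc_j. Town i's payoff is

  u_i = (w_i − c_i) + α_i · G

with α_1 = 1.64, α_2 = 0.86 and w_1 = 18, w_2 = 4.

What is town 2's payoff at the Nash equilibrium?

19.48

∂u_i/∂c_i = α_i − 1, so town i contributes w_i if α_i > 1, else 0.
α_i > 1 for i ∈ {1}; NE contributions (18, 0), G = 18.
u_2 = (4 − 0) + 0.86·18 = 19.48.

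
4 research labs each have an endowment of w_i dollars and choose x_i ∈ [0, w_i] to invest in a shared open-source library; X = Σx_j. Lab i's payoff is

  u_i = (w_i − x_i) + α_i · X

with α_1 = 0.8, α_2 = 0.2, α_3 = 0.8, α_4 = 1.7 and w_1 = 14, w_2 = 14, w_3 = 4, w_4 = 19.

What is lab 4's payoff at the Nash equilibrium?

∂u_i/∂x_i = α_i − 1, so lab i contributes w_i if α_i > 1, else 0.
α_i > 1 for i ∈ {4}; NE contributions (0, 0, 0, 19), X = 19.
u_4 = (19 − 19) + 1.7·19 = 32.3.

32.3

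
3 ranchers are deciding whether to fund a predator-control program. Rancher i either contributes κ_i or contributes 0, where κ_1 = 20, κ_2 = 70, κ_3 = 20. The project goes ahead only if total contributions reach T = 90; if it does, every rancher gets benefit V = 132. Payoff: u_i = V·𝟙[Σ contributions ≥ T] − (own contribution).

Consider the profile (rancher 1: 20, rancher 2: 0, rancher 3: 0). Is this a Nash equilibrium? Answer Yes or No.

Total = 20 < 90: not provided.
Rancher 1 (pledges 20, payoff -20): dropping to 0 → total 0, payoff 0. Profitable deviation.

No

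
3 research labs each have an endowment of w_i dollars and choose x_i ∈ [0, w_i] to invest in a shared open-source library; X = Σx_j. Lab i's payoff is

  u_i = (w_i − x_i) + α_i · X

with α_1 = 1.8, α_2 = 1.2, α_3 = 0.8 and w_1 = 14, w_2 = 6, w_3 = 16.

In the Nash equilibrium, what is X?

∂u_i/∂x_i = α_i − 1, so lab i contributes w_i if α_i > 1, else 0.
α_i > 1 for i ∈ {1, 2}; NE contributions (14, 6, 0), X = 20.

20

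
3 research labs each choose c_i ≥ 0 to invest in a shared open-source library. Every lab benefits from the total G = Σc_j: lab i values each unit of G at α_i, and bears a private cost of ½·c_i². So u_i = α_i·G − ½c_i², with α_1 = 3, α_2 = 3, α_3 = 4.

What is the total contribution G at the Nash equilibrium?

10

Lab i's FOC: ∂u_i/∂c_i = α_i − c_i = 0, so c_i* = α_i.
NE contributions = (3, 3, 4); G = 10.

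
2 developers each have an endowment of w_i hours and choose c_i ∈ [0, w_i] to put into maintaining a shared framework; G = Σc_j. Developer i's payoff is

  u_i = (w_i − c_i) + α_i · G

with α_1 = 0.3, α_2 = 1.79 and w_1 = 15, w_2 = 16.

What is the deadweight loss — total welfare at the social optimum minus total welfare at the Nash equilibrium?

∂u_i/∂c_i = α_i − 1, so developer i contributes w_i if α_i > 1, else 0.
α_i > 1 for i ∈ {2}; NE contributions (0, 16), G = 16.
W^NE = Σw_i − G^NE + (Σα_i)·G^NE = 31 + 1.09·16 = 48.44.
Planner: ∂(Σu_j)/∂c_i = Σα_j − 1 = 1.09 > 0, so everyone contributes w_i; G^SO = 31, W^SO = 31 + 1.09·31 = 64.79.
Deadweight loss = 16.35.

16.35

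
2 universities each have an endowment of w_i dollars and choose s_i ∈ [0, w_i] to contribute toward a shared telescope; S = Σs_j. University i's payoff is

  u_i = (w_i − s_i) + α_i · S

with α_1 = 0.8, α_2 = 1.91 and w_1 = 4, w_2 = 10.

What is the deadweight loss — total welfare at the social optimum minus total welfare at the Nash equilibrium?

6.84

∂u_i/∂s_i = α_i − 1, so university i contributes w_i if α_i > 1, else 0.
α_i > 1 for i ∈ {2}; NE contributions (0, 10), S = 10.
W^NE = Σw_i − S^NE + (Σα_i)·S^NE = 14 + 1.71·10 = 31.1.
Planner: ∂(Σu_j)/∂s_i = Σα_j − 1 = 1.71 > 0, so everyone contributes w_i; S^SO = 14, W^SO = 14 + 1.71·14 = 37.94.
Deadweight loss = 6.84.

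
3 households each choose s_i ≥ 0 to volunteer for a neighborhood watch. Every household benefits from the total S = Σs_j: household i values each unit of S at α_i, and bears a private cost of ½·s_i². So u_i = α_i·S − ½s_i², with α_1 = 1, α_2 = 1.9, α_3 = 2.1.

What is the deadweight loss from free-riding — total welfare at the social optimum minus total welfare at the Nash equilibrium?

Household i's FOC: ∂u_i/∂s_i = α_i − s_i = 0, so s_i* = α_i.
NE contributions = (1, 1.9, 2.1); S = 5.
W^NE = (Σα)·S − ½Σα_i² = 5² − ½·9.02 = 20.49.
Planner sets s_i = Σα_j = 5 for every i, so S^SO = 3·5 = 15.
W^SO = (Σα)·S^SO − ½·3·(Σα)² = (3/2)·5² = 37.5.
Deadweight loss = W^SO − W^NE = 17.01.

17.01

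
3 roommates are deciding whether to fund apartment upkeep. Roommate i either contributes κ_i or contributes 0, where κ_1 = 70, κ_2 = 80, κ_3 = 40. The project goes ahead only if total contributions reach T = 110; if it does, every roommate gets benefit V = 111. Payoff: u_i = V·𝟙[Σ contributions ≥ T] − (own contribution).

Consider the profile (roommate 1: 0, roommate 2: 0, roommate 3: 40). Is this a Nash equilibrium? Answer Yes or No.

No

Total = 40 < 110: not provided.
Roommate 1 (pledges 0, payoff 0): pledging 70 → total 110, payoff 41. Profitable deviation.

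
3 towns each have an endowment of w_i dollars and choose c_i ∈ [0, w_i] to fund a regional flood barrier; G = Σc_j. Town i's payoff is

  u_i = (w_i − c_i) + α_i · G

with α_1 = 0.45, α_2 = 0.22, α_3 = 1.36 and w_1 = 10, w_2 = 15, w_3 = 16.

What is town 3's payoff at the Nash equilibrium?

21.76

∂u_i/∂c_i = α_i − 1, so town i contributes w_i if α_i > 1, else 0.
α_i > 1 for i ∈ {3}; NE contributions (0, 0, 16), G = 16.
u_3 = (16 − 16) + 1.36·16 = 21.76.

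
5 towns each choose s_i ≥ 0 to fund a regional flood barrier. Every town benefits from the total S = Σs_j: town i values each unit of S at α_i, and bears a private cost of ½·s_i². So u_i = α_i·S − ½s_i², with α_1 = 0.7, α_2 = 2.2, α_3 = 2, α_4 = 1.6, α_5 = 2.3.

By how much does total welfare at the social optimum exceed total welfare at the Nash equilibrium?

Town i's FOC: ∂u_i/∂s_i = α_i − s_i = 0, so s_i* = α_i.
NE contributions = (0.7, 2.2, 2, 1.6, 2.3); S = 8.8.
W^NE = (Σα)·S − ½Σα_i² = 8.8² − ½·17.18 = 68.85.
Planner sets s_i = Σα_j = 8.8 for every i, so S^SO = 5·8.8 = 44.
W^SO = (Σα)·S^SO − ½·5·(Σα)² = (5/2)·8.8² = 193.6.
Deadweight loss = W^SO − W^NE = 124.75.

124.75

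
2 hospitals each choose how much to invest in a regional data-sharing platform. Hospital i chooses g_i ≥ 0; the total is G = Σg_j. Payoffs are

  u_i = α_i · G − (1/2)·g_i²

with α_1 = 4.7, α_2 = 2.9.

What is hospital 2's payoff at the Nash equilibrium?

17.835

Hospital i's FOC: ∂u_i/∂g_i = α_i − g_i = 0, so g_i* = α_i.
NE contributions = (4.7, 2.9); G = 7.6.
u_2 = α_2·G − ½·(g_2)² = 2.9·7.6 − ½·2.9² = 17.835.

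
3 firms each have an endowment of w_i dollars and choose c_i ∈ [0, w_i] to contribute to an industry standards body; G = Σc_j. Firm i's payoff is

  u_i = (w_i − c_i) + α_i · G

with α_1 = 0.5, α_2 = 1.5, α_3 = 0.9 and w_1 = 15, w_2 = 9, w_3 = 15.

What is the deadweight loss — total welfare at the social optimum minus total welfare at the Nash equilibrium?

∂u_i/∂c_i = α_i − 1, so firm i contributes w_i if α_i > 1, else 0.
α_i > 1 for i ∈ {2}; NE contributions (0, 9, 0), G = 9.
W^NE = Σw_i − G^NE + (Σα_i)·G^NE = 39 + 1.9·9 = 56.1.
Planner: ∂(Σu_j)/∂c_i = Σα_j − 1 = 1.9 > 0, so everyone contributes w_i; G^SO = 39, W^SO = 39 + 1.9·39 = 113.1.
Deadweight loss = 57.

57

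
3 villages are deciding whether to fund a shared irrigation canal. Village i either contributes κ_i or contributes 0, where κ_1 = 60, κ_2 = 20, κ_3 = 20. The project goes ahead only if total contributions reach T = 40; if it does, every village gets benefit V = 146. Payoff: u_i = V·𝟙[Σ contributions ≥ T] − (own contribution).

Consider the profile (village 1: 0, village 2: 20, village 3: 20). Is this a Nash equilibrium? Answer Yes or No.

Total = 40 ≥ 40: provided.
Village 1 (pledges 0, payoff 146): pledging 60 → total 100, payoff 86. No gain.
Village 2 (pledges 20, payoff 126): dropping to 0 → total 20, payoff 0. No gain.
Village 3 (pledges 20, payoff 126): dropping to 0 → total 20, payoff 0. No gain.

Yes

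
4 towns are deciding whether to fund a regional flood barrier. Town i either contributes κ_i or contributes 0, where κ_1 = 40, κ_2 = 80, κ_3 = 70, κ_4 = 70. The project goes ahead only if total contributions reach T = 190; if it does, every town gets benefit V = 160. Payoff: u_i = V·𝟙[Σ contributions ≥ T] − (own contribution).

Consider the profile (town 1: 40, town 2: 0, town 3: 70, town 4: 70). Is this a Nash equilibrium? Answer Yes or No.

Total = 180 < 190: not provided.
Town 1 (pledges 40, payoff -40): dropping to 0 → total 140, payoff 0. Profitable deviation.

No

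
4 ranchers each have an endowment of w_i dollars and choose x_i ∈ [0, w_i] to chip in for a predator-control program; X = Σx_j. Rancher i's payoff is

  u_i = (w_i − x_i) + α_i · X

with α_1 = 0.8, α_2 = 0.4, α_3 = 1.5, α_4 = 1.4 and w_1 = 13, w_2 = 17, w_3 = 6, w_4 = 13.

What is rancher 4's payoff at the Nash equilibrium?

26.6

∂u_i/∂x_i = α_i − 1, so rancher i contributes w_i if α_i > 1, else 0.
α_i > 1 for i ∈ {3, 4}; NE contributions (0, 0, 6, 13), X = 19.
u_4 = (13 − 13) + 1.4·19 = 26.6.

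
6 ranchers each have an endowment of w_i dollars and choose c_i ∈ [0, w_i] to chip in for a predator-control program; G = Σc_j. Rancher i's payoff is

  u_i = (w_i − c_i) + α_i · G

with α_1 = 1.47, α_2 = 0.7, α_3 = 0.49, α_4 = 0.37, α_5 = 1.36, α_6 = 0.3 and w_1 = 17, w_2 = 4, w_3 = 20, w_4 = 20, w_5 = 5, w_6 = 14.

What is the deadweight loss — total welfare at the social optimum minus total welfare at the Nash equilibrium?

214.02

∂u_i/∂c_i = α_i − 1, so rancher i contributes w_i if α_i > 1, else 0.
α_i > 1 for i ∈ {1, 5}; NE contributions (17, 0, 0, 0, 5, 0), G = 22.
W^NE = Σw_i − G^NE + (Σα_i)·G^NE = 80 + 3.69·22 = 161.18.
Planner: ∂(Σu_j)/∂c_i = Σα_j − 1 = 3.69 > 0, so everyone contributes w_i; G^SO = 80, W^SO = 80 + 3.69·80 = 375.2.
Deadweight loss = 214.02.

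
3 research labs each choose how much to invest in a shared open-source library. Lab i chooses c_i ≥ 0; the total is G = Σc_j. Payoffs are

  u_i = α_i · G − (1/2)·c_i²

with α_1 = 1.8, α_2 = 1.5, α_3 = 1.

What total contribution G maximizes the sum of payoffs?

12.9

Planner FOC: ∂(Σu_j)/∂c_i = (Σα_j) − c_i = 0, so c_i^SO = Σα_j = 4.3 for every i; G^SO = 12.9.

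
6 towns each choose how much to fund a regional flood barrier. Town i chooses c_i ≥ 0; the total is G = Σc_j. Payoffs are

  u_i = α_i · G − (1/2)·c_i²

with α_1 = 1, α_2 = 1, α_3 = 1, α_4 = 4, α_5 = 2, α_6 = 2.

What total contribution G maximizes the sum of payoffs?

Planner FOC: ∂(Σu_j)/∂c_i = (Σα_j) − c_i = 0, so c_i^SO = Σα_j = 11 for every i; G^SO = 66.

66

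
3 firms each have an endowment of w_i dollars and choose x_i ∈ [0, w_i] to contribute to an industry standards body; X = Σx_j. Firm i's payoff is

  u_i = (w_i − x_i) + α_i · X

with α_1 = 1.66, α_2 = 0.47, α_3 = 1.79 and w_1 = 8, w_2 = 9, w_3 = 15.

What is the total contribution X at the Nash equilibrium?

23

∂u_i/∂x_i = α_i − 1, so firm i contributes w_i if α_i > 1, else 0.
α_i > 1 for i ∈ {1, 3}; NE contributions (8, 0, 15), X = 23.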